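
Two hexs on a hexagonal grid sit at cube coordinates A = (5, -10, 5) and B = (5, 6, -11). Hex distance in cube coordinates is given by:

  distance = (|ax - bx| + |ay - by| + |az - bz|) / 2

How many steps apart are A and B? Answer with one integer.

|ax - bx| = |5 - 5| = 0
|ay - by| = |-10 - 6| = 16
|az - bz| = |5 - (-11)| = 16
distance = (0 + 16 + 16) / 2 = 32 / 2 = 16

Answer: 16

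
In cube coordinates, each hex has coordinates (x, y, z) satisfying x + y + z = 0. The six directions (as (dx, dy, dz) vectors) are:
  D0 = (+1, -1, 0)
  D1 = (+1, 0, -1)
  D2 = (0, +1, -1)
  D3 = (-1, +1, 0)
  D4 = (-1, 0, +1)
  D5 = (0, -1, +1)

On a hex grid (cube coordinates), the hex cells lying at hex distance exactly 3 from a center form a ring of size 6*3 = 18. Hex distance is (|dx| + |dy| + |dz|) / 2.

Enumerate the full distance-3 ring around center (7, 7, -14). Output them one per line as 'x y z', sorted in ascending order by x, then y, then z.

Walk ring at distance 3 from (7, 7, -14):
Start at center + D4*3 = (4, 7, -11)
  hex 0: (4, 7, -11)
  hex 1: (5, 6, -11)
  hex 2: (6, 5, -11)
  hex 3: (7, 4, -11)
  hex 4: (8, 4, -12)
  hex 5: (9, 4, -13)
  hex 6: (10, 4, -14)
  hex 7: (10, 5, -15)
  hex 8: (10, 6, -16)
  hex 9: (10, 7, -17)
  hex 10: (9, 8, -17)
  hex 11: (8, 9, -17)
  hex 12: (7, 10, -17)
  hex 13: (6, 10, -16)
  hex 14: (5, 10, -15)
  hex 15: (4, 10, -14)
  hex 16: (4, 9, -13)
  hex 17: (4, 8, -12)
Sorted: 18 hexes.

Answer: 4 7 -11
4 8 -12
4 9 -13
4 10 -14
5 6 -11
5 10 -15
6 5 -11
6 10 -16
7 4 -11
7 10 -17
8 4 -12
8 9 -17
9 4 -13
9 8 -17
10 4 -14
10 5 -15
10 6 -16
10 7 -17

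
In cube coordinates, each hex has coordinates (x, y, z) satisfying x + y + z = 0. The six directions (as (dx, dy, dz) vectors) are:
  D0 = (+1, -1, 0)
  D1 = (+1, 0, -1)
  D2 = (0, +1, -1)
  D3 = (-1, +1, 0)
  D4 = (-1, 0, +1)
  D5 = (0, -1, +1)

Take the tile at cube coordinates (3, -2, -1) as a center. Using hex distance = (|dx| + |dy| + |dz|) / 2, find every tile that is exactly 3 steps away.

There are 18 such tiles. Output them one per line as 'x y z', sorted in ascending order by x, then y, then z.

Walk ring at distance 3 from (3, -2, -1):
Start at center + D4*3 = (0, -2, 2)
  hex 0: (0, -2, 2)
  hex 1: (1, -3, 2)
  hex 2: (2, -4, 2)
  hex 3: (3, -5, 2)
  hex 4: (4, -5, 1)
  hex 5: (5, -5, 0)
  hex 6: (6, -5, -1)
  hex 7: (6, -4, -2)
  hex 8: (6, -3, -3)
  hex 9: (6, -2, -4)
  hex 10: (5, -1, -4)
  hex 11: (4, 0, -4)
  hex 12: (3, 1, -4)
  hex 13: (2, 1, -3)
  hex 14: (1, 1, -2)
  hex 15: (0, 1, -1)
  hex 16: (0, 0, 0)
  hex 17: (0, -1, 1)
Sorted: 18 hexes.

Answer: 0 -2 2
0 -1 1
0 0 0
0 1 -1
1 -3 2
1 1 -2
2 -4 2
2 1 -3
3 -5 2
3 1 -4
4 -5 1
4 0 -4
5 -5 0
5 -1 -4
6 -5 -1
6 -4 -2
6 -3 -3
6 -2 -4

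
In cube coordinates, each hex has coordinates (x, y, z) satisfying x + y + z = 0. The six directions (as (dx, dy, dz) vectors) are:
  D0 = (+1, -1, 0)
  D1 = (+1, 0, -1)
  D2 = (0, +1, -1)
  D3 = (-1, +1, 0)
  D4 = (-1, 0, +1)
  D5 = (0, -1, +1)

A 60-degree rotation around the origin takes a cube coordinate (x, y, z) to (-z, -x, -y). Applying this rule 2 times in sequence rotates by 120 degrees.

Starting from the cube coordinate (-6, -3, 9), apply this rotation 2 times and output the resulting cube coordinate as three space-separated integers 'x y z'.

Answer: -3 9 -6

Derivation:
Start: (-6, -3, 9)
Step 1: (-6, -3, 9) -> (-(9), -(-6), -(-3)) = (-9, 6, 3)
Step 2: (-9, 6, 3) -> (-(3), -(-9), -(6)) = (-3, 9, -6)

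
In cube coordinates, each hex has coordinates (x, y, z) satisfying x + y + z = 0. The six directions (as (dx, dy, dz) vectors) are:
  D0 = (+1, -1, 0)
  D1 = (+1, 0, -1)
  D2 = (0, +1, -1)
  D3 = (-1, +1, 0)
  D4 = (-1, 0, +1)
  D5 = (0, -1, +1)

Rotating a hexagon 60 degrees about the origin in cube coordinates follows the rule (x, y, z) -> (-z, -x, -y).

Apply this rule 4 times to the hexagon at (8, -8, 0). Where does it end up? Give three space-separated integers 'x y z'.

Start: (8, -8, 0)
Step 1: (8, -8, 0) -> (-(0), -(8), -(-8)) = (0, -8, 8)
Step 2: (0, -8, 8) -> (-(8), -(0), -(-8)) = (-8, 0, 8)
Step 3: (-8, 0, 8) -> (-(8), -(-8), -(0)) = (-8, 8, 0)
Step 4: (-8, 8, 0) -> (-(0), -(-8), -(8)) = (0, 8, -8)

Answer: 0 8 -8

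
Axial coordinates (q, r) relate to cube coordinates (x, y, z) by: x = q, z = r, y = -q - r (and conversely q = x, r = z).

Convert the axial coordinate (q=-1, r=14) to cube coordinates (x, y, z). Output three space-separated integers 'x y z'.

x = q = -1
z = r = 14
y = -x - z = -(-1) - (14) = -13

Answer: -1 -13 14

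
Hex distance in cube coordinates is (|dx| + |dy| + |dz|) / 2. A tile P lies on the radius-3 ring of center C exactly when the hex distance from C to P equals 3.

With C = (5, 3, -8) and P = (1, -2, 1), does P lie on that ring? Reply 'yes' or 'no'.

Answer: no

Derivation:
|px - cx| = |1 - 5| = 4
|py - cy| = |-2 - 3| = 5
|pz - cz| = |1 - (-8)| = 9
distance = (4+5+9)/2 = 18/2 = 9
radius = 3; distance != radius -> no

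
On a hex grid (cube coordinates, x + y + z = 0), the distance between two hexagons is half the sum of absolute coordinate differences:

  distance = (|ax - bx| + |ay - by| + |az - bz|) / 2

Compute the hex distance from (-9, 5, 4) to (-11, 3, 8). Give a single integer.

|ax - bx| = |-9 - (-11)| = 2
|ay - by| = |5 - 3| = 2
|az - bz| = |4 - 8| = 4
distance = (2 + 2 + 4) / 2 = 8 / 2 = 4

Answer: 4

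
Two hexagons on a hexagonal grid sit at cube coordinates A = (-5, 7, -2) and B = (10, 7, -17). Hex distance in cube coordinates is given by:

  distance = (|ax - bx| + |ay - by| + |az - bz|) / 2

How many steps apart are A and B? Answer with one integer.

|ax - bx| = |-5 - 10| = 15
|ay - by| = |7 - 7| = 0
|az - bz| = |-2 - (-17)| = 15
distance = (15 + 0 + 15) / 2 = 30 / 2 = 15

Answer: 15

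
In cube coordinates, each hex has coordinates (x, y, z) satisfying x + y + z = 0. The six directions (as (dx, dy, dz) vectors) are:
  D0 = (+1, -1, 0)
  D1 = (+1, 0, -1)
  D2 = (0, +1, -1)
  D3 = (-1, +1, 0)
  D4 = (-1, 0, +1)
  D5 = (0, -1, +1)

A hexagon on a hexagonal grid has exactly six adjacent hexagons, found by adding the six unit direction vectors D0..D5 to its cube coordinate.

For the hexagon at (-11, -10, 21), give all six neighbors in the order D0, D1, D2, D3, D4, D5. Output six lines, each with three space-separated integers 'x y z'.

Answer: -10 -11 21
-10 -10 20
-11 -9 20
-12 -9 21
-12 -10 22
-11 -11 22

Derivation:
Center: (-11, -10, 21). Add each direction:
  D0: (-11, -10, 21) + (1, -1, 0) = (-10, -11, 21)
  D1: (-11, -10, 21) + (1, 0, -1) = (-10, -10, 20)
  D2: (-11, -10, 21) + (0, 1, -1) = (-11, -9, 20)
  D3: (-11, -10, 21) + (-1, 1, 0) = (-12, -9, 21)
  D4: (-11, -10, 21) + (-1, 0, 1) = (-12, -10, 22)
  D5: (-11, -10, 21) + (0, -1, 1) = (-11, -11, 22)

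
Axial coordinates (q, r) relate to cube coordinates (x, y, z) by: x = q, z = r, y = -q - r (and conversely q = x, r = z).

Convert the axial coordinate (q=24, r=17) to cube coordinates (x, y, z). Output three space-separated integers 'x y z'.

Answer: 24 -41 17

Derivation:
x = q = 24
z = r = 17
y = -x - z = -(24) - (17) = -41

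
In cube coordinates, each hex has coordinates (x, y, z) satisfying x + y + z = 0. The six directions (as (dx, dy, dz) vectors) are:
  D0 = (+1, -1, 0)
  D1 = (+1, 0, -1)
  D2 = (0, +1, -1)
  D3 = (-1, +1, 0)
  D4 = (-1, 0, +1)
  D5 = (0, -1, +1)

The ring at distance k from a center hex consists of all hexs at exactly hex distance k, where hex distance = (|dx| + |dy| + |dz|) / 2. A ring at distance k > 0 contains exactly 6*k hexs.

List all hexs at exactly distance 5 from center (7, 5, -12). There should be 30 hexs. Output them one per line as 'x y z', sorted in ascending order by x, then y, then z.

Answer: 2 5 -7
2 6 -8
2 7 -9
2 8 -10
2 9 -11
2 10 -12
3 4 -7
3 10 -13
4 3 -7
4 10 -14
5 2 -7
5 10 -15
6 1 -7
6 10 -16
7 0 -7
7 10 -17
8 0 -8
8 9 -17
9 0 -9
9 8 -17
10 0 -10
10 7 -17
11 0 -11
11 6 -17
12 0 -12
12 1 -13
12 2 -14
12 3 -15
12 4 -16
12 5 -17

Derivation:
Walk ring at distance 5 from (7, 5, -12):
Start at center + D4*5 = (2, 5, -7)
  hex 0: (2, 5, -7)
  hex 1: (3, 4, -7)
  hex 2: (4, 3, -7)
  hex 3: (5, 2, -7)
  hex 4: (6, 1, -7)
  hex 5: (7, 0, -7)
  hex 6: (8, 0, -8)
  hex 7: (9, 0, -9)
  hex 8: (10, 0, -10)
  hex 9: (11, 0, -11)
  hex 10: (12, 0, -12)
  hex 11: (12, 1, -13)
  hex 12: (12, 2, -14)
  hex 13: (12, 3, -15)
  hex 14: (12, 4, -16)
  hex 15: (12, 5, -17)
  hex 16: (11, 6, -17)
  hex 17: (10, 7, -17)
  hex 18: (9, 8, -17)
  hex 19: (8, 9, -17)
  hex 20: (7, 10, -17)
  hex 21: (6, 10, -16)
  hex 22: (5, 10, -15)
  hex 23: (4, 10, -14)
  hex 24: (3, 10, -13)
  hex 25: (2, 10, -12)
  hex 26: (2, 9, -11)
  hex 27: (2, 8, -10)
  hex 28: (2, 7, -9)
  hex 29: (2, 6, -8)
Sorted: 30 hexes.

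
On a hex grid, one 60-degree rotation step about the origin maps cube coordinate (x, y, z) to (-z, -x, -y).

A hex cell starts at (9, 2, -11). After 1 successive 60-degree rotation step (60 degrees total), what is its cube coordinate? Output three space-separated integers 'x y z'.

Start: (9, 2, -11)
Step 1: (9, 2, -11) -> (-(-11), -(9), -(2)) = (11, -9, -2)

Answer: 11 -9 -2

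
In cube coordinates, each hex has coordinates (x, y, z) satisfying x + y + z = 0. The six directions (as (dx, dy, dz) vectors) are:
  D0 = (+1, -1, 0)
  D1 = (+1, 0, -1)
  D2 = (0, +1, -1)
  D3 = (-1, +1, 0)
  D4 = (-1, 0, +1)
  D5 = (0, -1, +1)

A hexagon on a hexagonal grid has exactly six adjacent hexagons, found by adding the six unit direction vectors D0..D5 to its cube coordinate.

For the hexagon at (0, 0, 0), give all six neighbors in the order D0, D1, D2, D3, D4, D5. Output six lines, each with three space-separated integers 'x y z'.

Center: (0, 0, 0). Add each direction:
  D0: (0, 0, 0) + (1, -1, 0) = (1, -1, 0)
  D1: (0, 0, 0) + (1, 0, -1) = (1, 0, -1)
  D2: (0, 0, 0) + (0, 1, -1) = (0, 1, -1)
  D3: (0, 0, 0) + (-1, 1, 0) = (-1, 1, 0)
  D4: (0, 0, 0) + (-1, 0, 1) = (-1, 0, 1)
  D5: (0, 0, 0) + (0, -1, 1) = (0, -1, 1)

Answer: 1 -1 0
1 0 -1
0 1 -1
-1 1 0
-1 0 1
0 -1 1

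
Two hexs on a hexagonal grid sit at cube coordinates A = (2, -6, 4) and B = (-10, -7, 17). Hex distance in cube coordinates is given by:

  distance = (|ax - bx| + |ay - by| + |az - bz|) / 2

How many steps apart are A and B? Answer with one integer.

Answer: 13

Derivation:
|ax - bx| = |2 - (-10)| = 12
|ay - by| = |-6 - (-7)| = 1
|az - bz| = |4 - 17| = 13
distance = (12 + 1 + 13) / 2 = 26 / 2 = 13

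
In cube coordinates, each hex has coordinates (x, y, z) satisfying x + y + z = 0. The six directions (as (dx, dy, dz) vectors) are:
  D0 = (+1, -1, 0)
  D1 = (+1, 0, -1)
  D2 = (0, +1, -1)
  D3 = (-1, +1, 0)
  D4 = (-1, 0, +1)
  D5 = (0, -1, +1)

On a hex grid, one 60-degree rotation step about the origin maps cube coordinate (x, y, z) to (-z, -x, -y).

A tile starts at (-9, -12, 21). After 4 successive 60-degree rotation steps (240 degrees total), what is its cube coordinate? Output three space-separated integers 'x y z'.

Start: (-9, -12, 21)
Step 1: (-9, -12, 21) -> (-(21), -(-9), -(-12)) = (-21, 9, 12)
Step 2: (-21, 9, 12) -> (-(12), -(-21), -(9)) = (-12, 21, -9)
Step 3: (-12, 21, -9) -> (-(-9), -(-12), -(21)) = (9, 12, -21)
Step 4: (9, 12, -21) -> (-(-21), -(9), -(12)) = (21, -9, -12)

Answer: 21 -9 -12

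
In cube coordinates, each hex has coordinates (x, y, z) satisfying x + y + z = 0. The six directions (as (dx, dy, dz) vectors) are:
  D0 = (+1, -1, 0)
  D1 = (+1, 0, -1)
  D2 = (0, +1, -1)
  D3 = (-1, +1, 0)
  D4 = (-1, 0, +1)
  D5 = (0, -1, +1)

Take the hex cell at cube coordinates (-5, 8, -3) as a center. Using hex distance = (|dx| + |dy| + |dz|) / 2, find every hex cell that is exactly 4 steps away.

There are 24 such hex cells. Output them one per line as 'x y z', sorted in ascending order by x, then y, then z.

Answer: -9 8 1
-9 9 0
-9 10 -1
-9 11 -2
-9 12 -3
-8 7 1
-8 12 -4
-7 6 1
-7 12 -5
-6 5 1
-6 12 -6
-5 4 1
-5 12 -7
-4 4 0
-4 11 -7
-3 4 -1
-3 10 -7
-2 4 -2
-2 9 -7
-1 4 -3
-1 5 -4
-1 6 -5
-1 7 -6
-1 8 -7

Derivation:
Walk ring at distance 4 from (-5, 8, -3):
Start at center + D4*4 = (-9, 8, 1)
  hex 0: (-9, 8, 1)
  hex 1: (-8, 7, 1)
  hex 2: (-7, 6, 1)
  hex 3: (-6, 5, 1)
  hex 4: (-5, 4, 1)
  hex 5: (-4, 4, 0)
  hex 6: (-3, 4, -1)
  hex 7: (-2, 4, -2)
  hex 8: (-1, 4, -3)
  hex 9: (-1, 5, -4)
  hex 10: (-1, 6, -5)
  hex 11: (-1, 7, -6)
  hex 12: (-1, 8, -7)
  hex 13: (-2, 9, -7)
  hex 14: (-3, 10, -7)
  hex 15: (-4, 11, -7)
  hex 16: (-5, 12, -7)
  hex 17: (-6, 12, -6)
  hex 18: (-7, 12, -5)
  hex 19: (-8, 12, -4)
  hex 20: (-9, 12, -3)
  hex 21: (-9, 11, -2)
  hex 22: (-9, 10, -1)
  hex 23: (-9, 9, 0)
Sorted: 24 hexes.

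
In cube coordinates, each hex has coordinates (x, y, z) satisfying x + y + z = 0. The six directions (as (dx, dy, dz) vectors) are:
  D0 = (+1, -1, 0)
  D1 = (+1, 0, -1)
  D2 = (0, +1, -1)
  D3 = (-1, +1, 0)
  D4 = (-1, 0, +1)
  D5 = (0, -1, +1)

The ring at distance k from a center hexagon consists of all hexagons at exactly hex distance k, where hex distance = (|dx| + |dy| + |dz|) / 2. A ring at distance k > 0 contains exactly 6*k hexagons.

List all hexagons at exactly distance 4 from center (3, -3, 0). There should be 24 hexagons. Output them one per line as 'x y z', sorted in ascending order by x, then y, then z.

Answer: -1 -3 4
-1 -2 3
-1 -1 2
-1 0 1
-1 1 0
0 -4 4
0 1 -1
1 -5 4
1 1 -2
2 -6 4
2 1 -3
3 -7 4
3 1 -4
4 -7 3
4 0 -4
5 -7 2
5 -1 -4
6 -7 1
6 -2 -4
7 -7 0
7 -6 -1
7 -5 -2
7 -4 -3
7 -3 -4

Derivation:
Walk ring at distance 4 from (3, -3, 0):
Start at center + D4*4 = (-1, -3, 4)
  hex 0: (-1, -3, 4)
  hex 1: (0, -4, 4)
  hex 2: (1, -5, 4)
  hex 3: (2, -6, 4)
  hex 4: (3, -7, 4)
  hex 5: (4, -7, 3)
  hex 6: (5, -7, 2)
  hex 7: (6, -7, 1)
  hex 8: (7, -7, 0)
  hex 9: (7, -6, -1)
  hex 10: (7, -5, -2)
  hex 11: (7, -4, -3)
  hex 12: (7, -3, -4)
  hex 13: (6, -2, -4)
  hex 14: (5, -1, -4)
  hex 15: (4, 0, -4)
  hex 16: (3, 1, -4)
  hex 17: (2, 1, -3)
  hex 18: (1, 1, -2)
  hex 19: (0, 1, -1)
  hex 20: (-1, 1, 0)
  hex 21: (-1, 0, 1)
  hex 22: (-1, -1, 2)
  hex 23: (-1, -2, 3)
Sorted: 24 hexes.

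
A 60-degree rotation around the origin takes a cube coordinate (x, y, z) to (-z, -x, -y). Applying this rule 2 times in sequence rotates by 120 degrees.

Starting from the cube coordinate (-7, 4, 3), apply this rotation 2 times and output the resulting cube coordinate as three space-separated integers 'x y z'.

Answer: 4 3 -7

Derivation:
Start: (-7, 4, 3)
Step 1: (-7, 4, 3) -> (-(3), -(-7), -(4)) = (-3, 7, -4)
Step 2: (-3, 7, -4) -> (-(-4), -(-3), -(7)) = (4, 3, -7)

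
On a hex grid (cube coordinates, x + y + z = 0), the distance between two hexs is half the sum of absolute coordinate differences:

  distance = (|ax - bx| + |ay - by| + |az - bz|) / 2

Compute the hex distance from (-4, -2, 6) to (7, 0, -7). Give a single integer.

Answer: 13

Derivation:
|ax - bx| = |-4 - 7| = 11
|ay - by| = |-2 - 0| = 2
|az - bz| = |6 - (-7)| = 13
distance = (11 + 2 + 13) / 2 = 26 / 2 = 13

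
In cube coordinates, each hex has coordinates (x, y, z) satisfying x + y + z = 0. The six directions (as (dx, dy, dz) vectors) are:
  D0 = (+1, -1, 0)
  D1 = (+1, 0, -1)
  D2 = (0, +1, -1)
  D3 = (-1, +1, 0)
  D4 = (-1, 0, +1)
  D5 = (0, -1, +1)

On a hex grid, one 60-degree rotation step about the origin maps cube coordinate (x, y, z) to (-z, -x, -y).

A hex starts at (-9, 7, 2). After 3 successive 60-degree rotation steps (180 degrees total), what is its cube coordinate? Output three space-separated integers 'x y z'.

Start: (-9, 7, 2)
Step 1: (-9, 7, 2) -> (-(2), -(-9), -(7)) = (-2, 9, -7)
Step 2: (-2, 9, -7) -> (-(-7), -(-2), -(9)) = (7, 2, -9)
Step 3: (7, 2, -9) -> (-(-9), -(7), -(2)) = (9, -7, -2)

Answer: 9 -7 -2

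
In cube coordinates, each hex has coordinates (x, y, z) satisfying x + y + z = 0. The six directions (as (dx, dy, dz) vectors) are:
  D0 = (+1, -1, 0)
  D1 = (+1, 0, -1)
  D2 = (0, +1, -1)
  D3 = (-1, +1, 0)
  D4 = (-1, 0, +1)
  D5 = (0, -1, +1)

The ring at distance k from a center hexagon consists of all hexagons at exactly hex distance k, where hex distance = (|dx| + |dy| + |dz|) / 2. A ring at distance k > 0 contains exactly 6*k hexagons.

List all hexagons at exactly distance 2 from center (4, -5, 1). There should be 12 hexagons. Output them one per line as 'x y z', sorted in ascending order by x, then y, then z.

Answer: 2 -5 3
2 -4 2
2 -3 1
3 -6 3
3 -3 0
4 -7 3
4 -3 -1
5 -7 2
5 -4 -1
6 -7 1
6 -6 0
6 -5 -1

Derivation:
Walk ring at distance 2 from (4, -5, 1):
Start at center + D4*2 = (2, -5, 3)
  hex 0: (2, -5, 3)
  hex 1: (3, -6, 3)
  hex 2: (4, -7, 3)
  hex 3: (5, -7, 2)
  hex 4: (6, -7, 1)
  hex 5: (6, -6, 0)
  hex 6: (6, -5, -1)
  hex 7: (5, -4, -1)
  hex 8: (4, -3, -1)
  hex 9: (3, -3, 0)
  hex 10: (2, -3, 1)
  hex 11: (2, -4, 2)
Sorted: 12 hexes.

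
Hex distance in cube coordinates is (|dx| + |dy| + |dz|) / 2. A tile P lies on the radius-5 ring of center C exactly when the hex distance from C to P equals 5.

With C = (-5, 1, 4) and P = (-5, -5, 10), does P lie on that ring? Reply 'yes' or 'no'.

Answer: no

Derivation:
|px - cx| = |-5 - (-5)| = 0
|py - cy| = |-5 - 1| = 6
|pz - cz| = |10 - 4| = 6
distance = (0+6+6)/2 = 12/2 = 6
radius = 5; distance != radius -> no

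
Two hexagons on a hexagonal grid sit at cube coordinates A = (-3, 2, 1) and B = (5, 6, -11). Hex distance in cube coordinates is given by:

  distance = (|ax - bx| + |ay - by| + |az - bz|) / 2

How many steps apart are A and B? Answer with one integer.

|ax - bx| = |-3 - 5| = 8
|ay - by| = |2 - 6| = 4
|az - bz| = |1 - (-11)| = 12
distance = (8 + 4 + 12) / 2 = 24 / 2 = 12

Answer: 12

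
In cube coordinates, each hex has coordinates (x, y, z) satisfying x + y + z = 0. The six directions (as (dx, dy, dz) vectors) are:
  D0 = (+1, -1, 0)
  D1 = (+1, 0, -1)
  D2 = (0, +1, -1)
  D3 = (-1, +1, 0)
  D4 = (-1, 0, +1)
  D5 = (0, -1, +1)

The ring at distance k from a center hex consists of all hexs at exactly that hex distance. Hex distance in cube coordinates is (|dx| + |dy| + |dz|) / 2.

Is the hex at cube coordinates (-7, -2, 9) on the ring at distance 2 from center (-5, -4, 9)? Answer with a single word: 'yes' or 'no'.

Answer: yes

Derivation:
|px - cx| = |-7 - (-5)| = 2
|py - cy| = |-2 - (-4)| = 2
|pz - cz| = |9 - 9| = 0
distance = (2+2+0)/2 = 4/2 = 2
radius = 2; distance == radius -> yes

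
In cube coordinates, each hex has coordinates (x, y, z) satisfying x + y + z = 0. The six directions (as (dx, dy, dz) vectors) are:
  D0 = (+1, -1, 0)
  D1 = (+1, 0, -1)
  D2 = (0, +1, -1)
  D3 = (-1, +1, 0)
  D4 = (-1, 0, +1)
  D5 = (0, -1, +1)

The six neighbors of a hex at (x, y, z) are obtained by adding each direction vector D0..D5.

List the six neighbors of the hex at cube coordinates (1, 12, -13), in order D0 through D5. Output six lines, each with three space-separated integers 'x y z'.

Answer: 2 11 -13
2 12 -14
1 13 -14
0 13 -13
0 12 -12
1 11 -12

Derivation:
Center: (1, 12, -13). Add each direction:
  D0: (1, 12, -13) + (1, -1, 0) = (2, 11, -13)
  D1: (1, 12, -13) + (1, 0, -1) = (2, 12, -14)
  D2: (1, 12, -13) + (0, 1, -1) = (1, 13, -14)
  D3: (1, 12, -13) + (-1, 1, 0) = (0, 13, -13)
  D4: (1, 12, -13) + (-1, 0, 1) = (0, 12, -12)
  D5: (1, 12, -13) + (0, -1, 1) = (1, 11, -12)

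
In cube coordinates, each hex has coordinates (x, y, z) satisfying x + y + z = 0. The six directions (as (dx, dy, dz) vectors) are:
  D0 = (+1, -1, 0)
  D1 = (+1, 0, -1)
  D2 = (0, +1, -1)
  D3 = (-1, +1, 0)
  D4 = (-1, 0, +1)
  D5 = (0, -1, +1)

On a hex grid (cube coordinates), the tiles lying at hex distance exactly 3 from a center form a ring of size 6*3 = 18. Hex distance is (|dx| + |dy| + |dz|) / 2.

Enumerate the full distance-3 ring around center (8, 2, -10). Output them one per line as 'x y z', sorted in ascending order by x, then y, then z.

Answer: 5 2 -7
5 3 -8
5 4 -9
5 5 -10
6 1 -7
6 5 -11
7 0 -7
7 5 -12
8 -1 -7
8 5 -13
9 -1 -8
9 4 -13
10 -1 -9
10 3 -13
11 -1 -10
11 0 -11
11 1 -12
11 2 -13

Derivation:
Walk ring at distance 3 from (8, 2, -10):
Start at center + D4*3 = (5, 2, -7)
  hex 0: (5, 2, -7)
  hex 1: (6, 1, -7)
  hex 2: (7, 0, -7)
  hex 3: (8, -1, -7)
  hex 4: (9, -1, -8)
  hex 5: (10, -1, -9)
  hex 6: (11, -1, -10)
  hex 7: (11, 0, -11)
  hex 8: (11, 1, -12)
  hex 9: (11, 2, -13)
  hex 10: (10, 3, -13)
  hex 11: (9, 4, -13)
  hex 12: (8, 5, -13)
  hex 13: (7, 5, -12)
  hex 14: (6, 5, -11)
  hex 15: (5, 5, -10)
  hex 16: (5, 4, -9)
  hex 17: (5, 3, -8)
Sorted: 18 hexes.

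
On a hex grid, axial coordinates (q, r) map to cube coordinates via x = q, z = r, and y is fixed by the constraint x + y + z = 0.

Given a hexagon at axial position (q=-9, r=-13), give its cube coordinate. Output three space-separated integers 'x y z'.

Answer: -9 22 -13

Derivation:
x = q = -9
z = r = -13
y = -x - z = -(-9) - (-13) = 22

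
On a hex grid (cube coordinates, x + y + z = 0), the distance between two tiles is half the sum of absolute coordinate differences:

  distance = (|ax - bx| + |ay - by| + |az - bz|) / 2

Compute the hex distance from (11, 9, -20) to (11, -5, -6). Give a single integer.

Answer: 14

Derivation:
|ax - bx| = |11 - 11| = 0
|ay - by| = |9 - (-5)| = 14
|az - bz| = |-20 - (-6)| = 14
distance = (0 + 14 + 14) / 2 = 28 / 2 = 14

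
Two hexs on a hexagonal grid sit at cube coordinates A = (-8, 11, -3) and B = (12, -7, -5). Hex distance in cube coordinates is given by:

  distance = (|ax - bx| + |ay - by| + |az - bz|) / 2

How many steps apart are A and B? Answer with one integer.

Answer: 20

Derivation:
|ax - bx| = |-8 - 12| = 20
|ay - by| = |11 - (-7)| = 18
|az - bz| = |-3 - (-5)| = 2
distance = (20 + 18 + 2) / 2 = 40 / 2 = 20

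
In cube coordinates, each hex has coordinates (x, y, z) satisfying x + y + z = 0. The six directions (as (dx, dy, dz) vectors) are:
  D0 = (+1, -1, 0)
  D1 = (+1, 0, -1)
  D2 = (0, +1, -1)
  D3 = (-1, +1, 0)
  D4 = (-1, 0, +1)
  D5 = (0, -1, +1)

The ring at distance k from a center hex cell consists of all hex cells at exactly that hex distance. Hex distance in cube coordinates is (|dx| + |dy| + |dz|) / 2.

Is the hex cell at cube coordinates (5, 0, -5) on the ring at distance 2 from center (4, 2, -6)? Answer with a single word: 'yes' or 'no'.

Answer: yes

Derivation:
|px - cx| = |5 - 4| = 1
|py - cy| = |0 - 2| = 2
|pz - cz| = |-5 - (-6)| = 1
distance = (1+2+1)/2 = 4/2 = 2
radius = 2; distance == radius -> yes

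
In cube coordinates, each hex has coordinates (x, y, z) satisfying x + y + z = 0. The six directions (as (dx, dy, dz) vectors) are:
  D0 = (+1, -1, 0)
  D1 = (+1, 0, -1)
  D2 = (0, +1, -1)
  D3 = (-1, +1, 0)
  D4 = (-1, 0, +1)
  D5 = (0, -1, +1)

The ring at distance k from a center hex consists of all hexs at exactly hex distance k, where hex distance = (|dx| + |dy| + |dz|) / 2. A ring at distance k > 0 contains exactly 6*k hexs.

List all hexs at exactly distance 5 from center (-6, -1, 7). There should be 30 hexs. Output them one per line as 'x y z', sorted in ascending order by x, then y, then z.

Answer: -11 -1 12
-11 0 11
-11 1 10
-11 2 9
-11 3 8
-11 4 7
-10 -2 12
-10 4 6
-9 -3 12
-9 4 5
-8 -4 12
-8 4 4
-7 -5 12
-7 4 3
-6 -6 12
-6 4 2
-5 -6 11
-5 3 2
-4 -6 10
-4 2 2
-3 -6 9
-3 1 2
-2 -6 8
-2 0 2
-1 -6 7
-1 -5 6
-1 -4 5
-1 -3 4
-1 -2 3
-1 -1 2

Derivation:
Walk ring at distance 5 from (-6, -1, 7):
Start at center + D4*5 = (-11, -1, 12)
  hex 0: (-11, -1, 12)
  hex 1: (-10, -2, 12)
  hex 2: (-9, -3, 12)
  hex 3: (-8, -4, 12)
  hex 4: (-7, -5, 12)
  hex 5: (-6, -6, 12)
  hex 6: (-5, -6, 11)
  hex 7: (-4, -6, 10)
  hex 8: (-3, -6, 9)
  hex 9: (-2, -6, 8)
  hex 10: (-1, -6, 7)
  hex 11: (-1, -5, 6)
  hex 12: (-1, -4, 5)
  hex 13: (-1, -3, 4)
  hex 14: (-1, -2, 3)
  hex 15: (-1, -1, 2)
  hex 16: (-2, 0, 2)
  hex 17: (-3, 1, 2)
  hex 18: (-4, 2, 2)
  hex 19: (-5, 3, 2)
  hex 20: (-6, 4, 2)
  hex 21: (-7, 4, 3)
  hex 22: (-8, 4, 4)
  hex 23: (-9, 4, 5)
  hex 24: (-10, 4, 6)
  hex 25: (-11, 4, 7)
  hex 26: (-11, 3, 8)
  hex 27: (-11, 2, 9)
  hex 28: (-11, 1, 10)
  hex 29: (-11, 0, 11)
Sorted: 30 hexes.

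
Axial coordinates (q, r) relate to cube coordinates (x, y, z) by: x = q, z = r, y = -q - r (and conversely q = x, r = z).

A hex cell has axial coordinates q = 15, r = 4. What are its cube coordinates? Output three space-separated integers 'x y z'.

Answer: 15 -19 4

Derivation:
x = q = 15
z = r = 4
y = -x - z = -(15) - (4) = -19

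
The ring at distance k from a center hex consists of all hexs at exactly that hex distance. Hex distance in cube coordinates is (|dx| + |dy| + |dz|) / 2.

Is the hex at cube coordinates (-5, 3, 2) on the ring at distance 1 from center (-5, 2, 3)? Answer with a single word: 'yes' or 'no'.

Answer: yes

Derivation:
|px - cx| = |-5 - (-5)| = 0
|py - cy| = |3 - 2| = 1
|pz - cz| = |2 - 3| = 1
distance = (0+1+1)/2 = 2/2 = 1
radius = 1; distance == radius -> yes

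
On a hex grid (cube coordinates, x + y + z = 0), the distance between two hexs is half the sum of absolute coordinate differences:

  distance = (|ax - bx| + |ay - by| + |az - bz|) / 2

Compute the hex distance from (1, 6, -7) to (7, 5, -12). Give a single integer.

Answer: 6

Derivation:
|ax - bx| = |1 - 7| = 6
|ay - by| = |6 - 5| = 1
|az - bz| = |-7 - (-12)| = 5
distance = (6 + 1 + 5) / 2 = 12 / 2 = 6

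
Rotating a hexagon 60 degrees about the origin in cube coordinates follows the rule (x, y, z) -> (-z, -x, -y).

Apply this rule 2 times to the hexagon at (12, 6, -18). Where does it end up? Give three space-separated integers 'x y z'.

Answer: 6 -18 12

Derivation:
Start: (12, 6, -18)
Step 1: (12, 6, -18) -> (-(-18), -(12), -(6)) = (18, -12, -6)
Step 2: (18, -12, -6) -> (-(-6), -(18), -(-12)) = (6, -18, 12)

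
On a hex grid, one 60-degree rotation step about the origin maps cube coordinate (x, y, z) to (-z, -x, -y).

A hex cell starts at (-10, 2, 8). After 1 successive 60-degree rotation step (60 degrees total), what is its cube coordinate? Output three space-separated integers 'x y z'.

Answer: -8 10 -2

Derivation:
Start: (-10, 2, 8)
Step 1: (-10, 2, 8) -> (-(8), -(-10), -(2)) = (-8, 10, -2)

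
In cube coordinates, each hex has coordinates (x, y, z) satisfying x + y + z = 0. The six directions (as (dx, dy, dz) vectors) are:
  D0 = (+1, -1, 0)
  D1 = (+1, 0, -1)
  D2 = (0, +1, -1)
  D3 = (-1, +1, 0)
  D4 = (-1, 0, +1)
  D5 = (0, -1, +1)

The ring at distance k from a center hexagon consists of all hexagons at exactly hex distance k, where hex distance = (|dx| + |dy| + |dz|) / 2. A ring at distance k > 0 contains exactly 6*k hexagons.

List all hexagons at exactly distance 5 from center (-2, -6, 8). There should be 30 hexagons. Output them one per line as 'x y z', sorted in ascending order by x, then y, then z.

Answer: -7 -6 13
-7 -5 12
-7 -4 11
-7 -3 10
-7 -2 9
-7 -1 8
-6 -7 13
-6 -1 7
-5 -8 13
-5 -1 6
-4 -9 13
-4 -1 5
-3 -10 13
-3 -1 4
-2 -11 13
-2 -1 3
-1 -11 12
-1 -2 3
0 -11 11
0 -3 3
1 -11 10
1 -4 3
2 -11 9
2 -5 3
3 -11 8
3 -10 7
3 -9 6
3 -8 5
3 -7 4
3 -6 3

Derivation:
Walk ring at distance 5 from (-2, -6, 8):
Start at center + D4*5 = (-7, -6, 13)
  hex 0: (-7, -6, 13)
  hex 1: (-6, -7, 13)
  hex 2: (-5, -8, 13)
  hex 3: (-4, -9, 13)
  hex 4: (-3, -10, 13)
  hex 5: (-2, -11, 13)
  hex 6: (-1, -11, 12)
  hex 7: (0, -11, 11)
  hex 8: (1, -11, 10)
  hex 9: (2, -11, 9)
  hex 10: (3, -11, 8)
  hex 11: (3, -10, 7)
  hex 12: (3, -9, 6)
  hex 13: (3, -8, 5)
  hex 14: (3, -7, 4)
  hex 15: (3, -6, 3)
  hex 16: (2, -5, 3)
  hex 17: (1, -4, 3)
  hex 18: (0, -3, 3)
  hex 19: (-1, -2, 3)
  hex 20: (-2, -1, 3)
  hex 21: (-3, -1, 4)
  hex 22: (-4, -1, 5)
  hex 23: (-5, -1, 6)
  hex 24: (-6, -1, 7)
  hex 25: (-7, -1, 8)
  hex 26: (-7, -2, 9)
  hex 27: (-7, -3, 10)
  hex 28: (-7, -4, 11)
  hex 29: (-7, -5, 12)
Sorted: 30 hexes.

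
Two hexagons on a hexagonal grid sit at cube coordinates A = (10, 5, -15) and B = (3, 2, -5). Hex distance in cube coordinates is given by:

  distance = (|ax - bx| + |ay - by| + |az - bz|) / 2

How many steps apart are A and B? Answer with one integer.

Answer: 10

Derivation:
|ax - bx| = |10 - 3| = 7
|ay - by| = |5 - 2| = 3
|az - bz| = |-15 - (-5)| = 10
distance = (7 + 3 + 10) / 2 = 20 / 2 = 10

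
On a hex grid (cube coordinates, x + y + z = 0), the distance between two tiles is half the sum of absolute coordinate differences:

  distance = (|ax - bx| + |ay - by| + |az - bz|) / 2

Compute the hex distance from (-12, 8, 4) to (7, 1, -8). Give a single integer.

Answer: 19

Derivation:
|ax - bx| = |-12 - 7| = 19
|ay - by| = |8 - 1| = 7
|az - bz| = |4 - (-8)| = 12
distance = (19 + 7 + 12) / 2 = 38 / 2 = 19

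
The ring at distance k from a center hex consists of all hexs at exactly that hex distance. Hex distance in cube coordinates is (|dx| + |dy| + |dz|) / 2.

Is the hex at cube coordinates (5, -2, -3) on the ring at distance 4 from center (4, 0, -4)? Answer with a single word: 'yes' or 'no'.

|px - cx| = |5 - 4| = 1
|py - cy| = |-2 - 0| = 2
|pz - cz| = |-3 - (-4)| = 1
distance = (1+2+1)/2 = 4/2 = 2
radius = 4; distance != radius -> no

Answer: no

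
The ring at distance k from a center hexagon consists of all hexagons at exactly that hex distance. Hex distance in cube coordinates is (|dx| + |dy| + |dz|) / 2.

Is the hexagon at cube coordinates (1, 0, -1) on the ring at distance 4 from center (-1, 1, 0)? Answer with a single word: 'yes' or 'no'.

|px - cx| = |1 - (-1)| = 2
|py - cy| = |0 - 1| = 1
|pz - cz| = |-1 - 0| = 1
distance = (2+1+1)/2 = 4/2 = 2
radius = 4; distance != radius -> no

Answer: no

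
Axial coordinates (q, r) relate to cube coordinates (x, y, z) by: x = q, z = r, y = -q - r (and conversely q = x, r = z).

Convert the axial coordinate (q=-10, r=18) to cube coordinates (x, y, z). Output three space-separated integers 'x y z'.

x = q = -10
z = r = 18
y = -x - z = -(-10) - (18) = -8

Answer: -10 -8 18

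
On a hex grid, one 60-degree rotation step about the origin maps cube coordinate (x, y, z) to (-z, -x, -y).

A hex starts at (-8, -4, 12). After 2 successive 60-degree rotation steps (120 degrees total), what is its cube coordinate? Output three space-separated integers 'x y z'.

Answer: -4 12 -8

Derivation:
Start: (-8, -4, 12)
Step 1: (-8, -4, 12) -> (-(12), -(-8), -(-4)) = (-12, 8, 4)
Step 2: (-12, 8, 4) -> (-(4), -(-12), -(8)) = (-4, 12, -8)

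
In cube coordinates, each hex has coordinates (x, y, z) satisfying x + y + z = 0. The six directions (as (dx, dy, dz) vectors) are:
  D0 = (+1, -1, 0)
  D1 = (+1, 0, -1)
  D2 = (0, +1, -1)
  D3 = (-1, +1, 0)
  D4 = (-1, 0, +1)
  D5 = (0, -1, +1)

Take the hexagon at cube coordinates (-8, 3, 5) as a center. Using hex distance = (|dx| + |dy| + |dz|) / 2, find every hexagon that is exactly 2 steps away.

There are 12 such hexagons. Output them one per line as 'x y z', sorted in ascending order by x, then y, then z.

Answer: -10 3 7
-10 4 6
-10 5 5
-9 2 7
-9 5 4
-8 1 7
-8 5 3
-7 1 6
-7 4 3
-6 1 5
-6 2 4
-6 3 3

Derivation:
Walk ring at distance 2 from (-8, 3, 5):
Start at center + D4*2 = (-10, 3, 7)
  hex 0: (-10, 3, 7)
  hex 1: (-9, 2, 7)
  hex 2: (-8, 1, 7)
  hex 3: (-7, 1, 6)
  hex 4: (-6, 1, 5)
  hex 5: (-6, 2, 4)
  hex 6: (-6, 3, 3)
  hex 7: (-7, 4, 3)
  hex 8: (-8, 5, 3)
  hex 9: (-9, 5, 4)
  hex 10: (-10, 5, 5)
  hex 11: (-10, 4, 6)
Sorted: 12 hexes.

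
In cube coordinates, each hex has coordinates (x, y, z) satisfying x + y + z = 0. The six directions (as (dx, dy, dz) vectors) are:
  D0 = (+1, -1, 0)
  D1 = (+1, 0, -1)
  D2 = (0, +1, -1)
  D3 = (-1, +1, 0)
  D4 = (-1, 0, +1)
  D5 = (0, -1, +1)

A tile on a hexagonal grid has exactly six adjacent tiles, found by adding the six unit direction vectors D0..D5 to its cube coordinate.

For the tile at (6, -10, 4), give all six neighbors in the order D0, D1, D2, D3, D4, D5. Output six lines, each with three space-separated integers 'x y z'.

Center: (6, -10, 4). Add each direction:
  D0: (6, -10, 4) + (1, -1, 0) = (7, -11, 4)
  D1: (6, -10, 4) + (1, 0, -1) = (7, -10, 3)
  D2: (6, -10, 4) + (0, 1, -1) = (6, -9, 3)
  D3: (6, -10, 4) + (-1, 1, 0) = (5, -9, 4)
  D4: (6, -10, 4) + (-1, 0, 1) = (5, -10, 5)
  D5: (6, -10, 4) + (0, -1, 1) = (6, -11, 5)

Answer: 7 -11 4
7 -10 3
6 -9 3
5 -9 4
5 -10 5
6 -11 5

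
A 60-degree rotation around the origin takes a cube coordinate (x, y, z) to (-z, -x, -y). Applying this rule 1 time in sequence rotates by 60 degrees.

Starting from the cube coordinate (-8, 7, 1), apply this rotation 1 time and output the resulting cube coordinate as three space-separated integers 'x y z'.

Start: (-8, 7, 1)
Step 1: (-8, 7, 1) -> (-(1), -(-8), -(7)) = (-1, 8, -7)

Answer: -1 8 -7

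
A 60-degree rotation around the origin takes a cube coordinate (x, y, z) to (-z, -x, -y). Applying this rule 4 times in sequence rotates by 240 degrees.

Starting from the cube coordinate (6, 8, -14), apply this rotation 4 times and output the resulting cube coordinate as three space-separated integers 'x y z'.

Answer: -14 6 8

Derivation:
Start: (6, 8, -14)
Step 1: (6, 8, -14) -> (-(-14), -(6), -(8)) = (14, -6, -8)
Step 2: (14, -6, -8) -> (-(-8), -(14), -(-6)) = (8, -14, 6)
Step 3: (8, -14, 6) -> (-(6), -(8), -(-14)) = (-6, -8, 14)
Step 4: (-6, -8, 14) -> (-(14), -(-6), -(-8)) = (-14, 6, 8)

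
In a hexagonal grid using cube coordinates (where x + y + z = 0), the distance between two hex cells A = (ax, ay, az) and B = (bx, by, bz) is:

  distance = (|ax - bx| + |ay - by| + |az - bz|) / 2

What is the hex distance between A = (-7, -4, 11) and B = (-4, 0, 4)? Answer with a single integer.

Answer: 7

Derivation:
|ax - bx| = |-7 - (-4)| = 3
|ay - by| = |-4 - 0| = 4
|az - bz| = |11 - 4| = 7
distance = (3 + 4 + 7) / 2 = 14 / 2 = 7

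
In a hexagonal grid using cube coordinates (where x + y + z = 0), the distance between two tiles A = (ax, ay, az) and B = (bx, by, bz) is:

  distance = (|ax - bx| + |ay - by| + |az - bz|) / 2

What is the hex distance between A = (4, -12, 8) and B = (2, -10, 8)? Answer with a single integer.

|ax - bx| = |4 - 2| = 2
|ay - by| = |-12 - (-10)| = 2
|az - bz| = |8 - 8| = 0
distance = (2 + 2 + 0) / 2 = 4 / 2 = 2

Answer: 2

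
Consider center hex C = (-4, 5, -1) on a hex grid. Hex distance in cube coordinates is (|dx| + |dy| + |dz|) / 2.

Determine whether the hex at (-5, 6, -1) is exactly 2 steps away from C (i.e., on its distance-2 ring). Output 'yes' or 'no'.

Answer: no

Derivation:
|px - cx| = |-5 - (-4)| = 1
|py - cy| = |6 - 5| = 1
|pz - cz| = |-1 - (-1)| = 0
distance = (1+1+0)/2 = 2/2 = 1
radius = 2; distance != radius -> no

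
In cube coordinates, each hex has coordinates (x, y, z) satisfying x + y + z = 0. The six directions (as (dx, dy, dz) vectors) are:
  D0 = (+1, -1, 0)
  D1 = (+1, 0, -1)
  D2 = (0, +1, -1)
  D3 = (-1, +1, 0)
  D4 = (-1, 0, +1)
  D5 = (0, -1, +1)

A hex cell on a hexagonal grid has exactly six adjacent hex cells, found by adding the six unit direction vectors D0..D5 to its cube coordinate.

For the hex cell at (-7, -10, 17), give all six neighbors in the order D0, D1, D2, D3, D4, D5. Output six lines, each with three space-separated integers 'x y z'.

Answer: -6 -11 17
-6 -10 16
-7 -9 16
-8 -9 17
-8 -10 18
-7 -11 18

Derivation:
Center: (-7, -10, 17). Add each direction:
  D0: (-7, -10, 17) + (1, -1, 0) = (-6, -11, 17)
  D1: (-7, -10, 17) + (1, 0, -1) = (-6, -10, 16)
  D2: (-7, -10, 17) + (0, 1, -1) = (-7, -9, 16)
  D3: (-7, -10, 17) + (-1, 1, 0) = (-8, -9, 17)
  D4: (-7, -10, 17) + (-1, 0, 1) = (-8, -10, 18)
  D5: (-7, -10, 17) + (0, -1, 1) = (-7, -11, 18)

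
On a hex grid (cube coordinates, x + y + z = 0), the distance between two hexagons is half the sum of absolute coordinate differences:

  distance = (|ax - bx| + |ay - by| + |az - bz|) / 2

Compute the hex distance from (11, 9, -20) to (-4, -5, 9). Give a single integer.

Answer: 29

Derivation:
|ax - bx| = |11 - (-4)| = 15
|ay - by| = |9 - (-5)| = 14
|az - bz| = |-20 - 9| = 29
distance = (15 + 14 + 29) / 2 = 58 / 2 = 29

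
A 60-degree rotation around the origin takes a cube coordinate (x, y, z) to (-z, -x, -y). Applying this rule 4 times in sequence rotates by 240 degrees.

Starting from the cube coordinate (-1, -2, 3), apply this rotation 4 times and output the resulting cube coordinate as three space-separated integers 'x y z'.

Answer: 3 -1 -2

Derivation:
Start: (-1, -2, 3)
Step 1: (-1, -2, 3) -> (-(3), -(-1), -(-2)) = (-3, 1, 2)
Step 2: (-3, 1, 2) -> (-(2), -(-3), -(1)) = (-2, 3, -1)
Step 3: (-2, 3, -1) -> (-(-1), -(-2), -(3)) = (1, 2, -3)
Step 4: (1, 2, -3) -> (-(-3), -(1), -(2)) = (3, -1, -2)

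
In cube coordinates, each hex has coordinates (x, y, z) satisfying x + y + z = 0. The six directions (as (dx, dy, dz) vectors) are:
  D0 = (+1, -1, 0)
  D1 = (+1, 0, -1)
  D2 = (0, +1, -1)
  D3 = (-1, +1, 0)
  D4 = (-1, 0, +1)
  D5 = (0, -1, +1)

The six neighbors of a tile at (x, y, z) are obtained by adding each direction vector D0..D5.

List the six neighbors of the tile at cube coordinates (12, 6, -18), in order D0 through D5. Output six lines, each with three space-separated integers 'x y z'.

Answer: 13 5 -18
13 6 -19
12 7 -19
11 7 -18
11 6 -17
12 5 -17

Derivation:
Center: (12, 6, -18). Add each direction:
  D0: (12, 6, -18) + (1, -1, 0) = (13, 5, -18)
  D1: (12, 6, -18) + (1, 0, -1) = (13, 6, -19)
  D2: (12, 6, -18) + (0, 1, -1) = (12, 7, -19)
  D3: (12, 6, -18) + (-1, 1, 0) = (11, 7, -18)
  D4: (12, 6, -18) + (-1, 0, 1) = (11, 6, -17)
  D5: (12, 6, -18) + (0, -1, 1) = (12, 5, -17)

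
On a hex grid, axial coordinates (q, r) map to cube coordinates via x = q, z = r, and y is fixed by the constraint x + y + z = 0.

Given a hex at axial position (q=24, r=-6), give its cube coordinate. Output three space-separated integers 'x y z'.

Answer: 24 -18 -6

Derivation:
x = q = 24
z = r = -6
y = -x - z = -(24) - (-6) = -18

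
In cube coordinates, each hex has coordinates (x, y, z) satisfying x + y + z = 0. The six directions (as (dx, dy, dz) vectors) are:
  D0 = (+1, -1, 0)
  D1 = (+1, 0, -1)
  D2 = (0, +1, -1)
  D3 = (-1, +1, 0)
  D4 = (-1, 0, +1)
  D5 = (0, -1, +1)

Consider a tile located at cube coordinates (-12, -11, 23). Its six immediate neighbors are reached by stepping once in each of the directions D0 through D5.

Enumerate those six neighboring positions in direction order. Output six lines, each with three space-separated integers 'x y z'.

Center: (-12, -11, 23). Add each direction:
  D0: (-12, -11, 23) + (1, -1, 0) = (-11, -12, 23)
  D1: (-12, -11, 23) + (1, 0, -1) = (-11, -11, 22)
  D2: (-12, -11, 23) + (0, 1, -1) = (-12, -10, 22)
  D3: (-12, -11, 23) + (-1, 1, 0) = (-13, -10, 23)
  D4: (-12, -11, 23) + (-1, 0, 1) = (-13, -11, 24)
  D5: (-12, -11, 23) + (0, -1, 1) = (-12, -12, 24)

Answer: -11 -12 23
-11 -11 22
-12 -10 22
-13 -10 23
-13 -11 24
-12 -12 24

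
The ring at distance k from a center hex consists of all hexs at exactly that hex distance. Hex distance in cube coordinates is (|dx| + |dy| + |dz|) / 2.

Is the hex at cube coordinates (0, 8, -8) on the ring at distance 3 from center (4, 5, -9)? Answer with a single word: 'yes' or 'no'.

|px - cx| = |0 - 4| = 4
|py - cy| = |8 - 5| = 3
|pz - cz| = |-8 - (-9)| = 1
distance = (4+3+1)/2 = 8/2 = 4
radius = 3; distance != radius -> no

Answer: no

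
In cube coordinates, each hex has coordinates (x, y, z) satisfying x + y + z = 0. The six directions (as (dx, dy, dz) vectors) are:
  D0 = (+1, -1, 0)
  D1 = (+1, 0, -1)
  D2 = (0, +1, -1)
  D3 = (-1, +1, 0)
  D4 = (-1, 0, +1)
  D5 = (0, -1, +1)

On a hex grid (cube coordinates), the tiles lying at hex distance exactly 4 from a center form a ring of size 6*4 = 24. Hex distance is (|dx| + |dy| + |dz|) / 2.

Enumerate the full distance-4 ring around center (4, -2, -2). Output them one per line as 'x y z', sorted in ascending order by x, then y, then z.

Answer: 0 -2 2
0 -1 1
0 0 0
0 1 -1
0 2 -2
1 -3 2
1 2 -3
2 -4 2
2 2 -4
3 -5 2
3 2 -5
4 -6 2
4 2 -6
5 -6 1
5 1 -6
6 -6 0
6 0 -6
7 -6 -1
7 -1 -6
8 -6 -2
8 -5 -3
8 -4 -4
8 -3 -5
8 -2 -6

Derivation:
Walk ring at distance 4 from (4, -2, -2):
Start at center + D4*4 = (0, -2, 2)
  hex 0: (0, -2, 2)
  hex 1: (1, -3, 2)
  hex 2: (2, -4, 2)
  hex 3: (3, -5, 2)
  hex 4: (4, -6, 2)
  hex 5: (5, -6, 1)
  hex 6: (6, -6, 0)
  hex 7: (7, -6, -1)
  hex 8: (8, -6, -2)
  hex 9: (8, -5, -3)
  hex 10: (8, -4, -4)
  hex 11: (8, -3, -5)
  hex 12: (8, -2, -6)
  hex 13: (7, -1, -6)
  hex 14: (6, 0, -6)
  hex 15: (5, 1, -6)
  hex 16: (4, 2, -6)
  hex 17: (3, 2, -5)
  hex 18: (2, 2, -4)
  hex 19: (1, 2, -3)
  hex 20: (0, 2, -2)
  hex 21: (0, 1, -1)
  hex 22: (0, 0, 0)
  hex 23: (0, -1, 1)
Sorted: 24 hexes.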